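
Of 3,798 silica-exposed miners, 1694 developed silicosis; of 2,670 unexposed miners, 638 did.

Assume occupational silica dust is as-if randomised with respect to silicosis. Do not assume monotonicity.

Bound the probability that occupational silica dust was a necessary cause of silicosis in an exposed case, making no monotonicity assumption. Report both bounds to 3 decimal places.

p₁ = P(outcome | exposed) = 1694/3798 = 0.44602
p₀ = P(outcome | unexposed) = 638/2670 = 0.23895
Under exogeneity alone the bounds on PN are max{0,(p₁−p₀)/p₁} ≤ PN ≤ min{1,(1−p₀)/p₁}.
  lower = (p₁ − p₀)/p₁ = 0.20707 / 0.44602 ≈ 0.4643
  upper = min{1, (1 − p₀)/p₁} = 0.76105 / 0.44602 ≈ 1.7063 → capped at 1

0.464 ≤ PN ≤ 1.000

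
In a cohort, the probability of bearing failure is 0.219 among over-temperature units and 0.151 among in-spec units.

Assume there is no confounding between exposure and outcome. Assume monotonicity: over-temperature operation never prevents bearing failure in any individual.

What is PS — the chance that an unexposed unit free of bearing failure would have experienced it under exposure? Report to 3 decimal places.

Let p₁ = 0.219, p₀ = 0.151.
Under exogeneity and monotonicity, PS = (p₁ − p₀) / (1 − p₀).
PS = (0.219 − 0.151) / (1 − 0.151) = 0.068 / 0.849 ≈ 0.0801

PS ≈ 0.080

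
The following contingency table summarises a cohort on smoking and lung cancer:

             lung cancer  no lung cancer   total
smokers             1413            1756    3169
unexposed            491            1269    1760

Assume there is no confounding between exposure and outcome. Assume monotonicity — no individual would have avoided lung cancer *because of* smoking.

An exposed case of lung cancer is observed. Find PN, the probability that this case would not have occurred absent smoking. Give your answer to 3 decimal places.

p₁ = P(outcome | exposed) = 1413/3169 = 0.44588
p₀ = P(outcome | unexposed) = 491/1760 = 0.27898
Under exogeneity and monotonicity, PN = (p₁ − p₀) / p₁.
PN = (0.44588 − 0.27898) / 0.44588 = 0.1669 / 0.44588 ≈ 0.3743

PN ≈ 0.374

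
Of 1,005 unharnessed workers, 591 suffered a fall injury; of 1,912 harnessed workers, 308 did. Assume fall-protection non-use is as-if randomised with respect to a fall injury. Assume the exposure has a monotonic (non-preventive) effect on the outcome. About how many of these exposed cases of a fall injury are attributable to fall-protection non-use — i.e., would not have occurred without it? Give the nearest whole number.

about 429 cases

p₁ = P(outcome | exposed) = 591/1005 = 0.58806
p₀ = P(outcome | unexposed) = 308/1912 = 0.16109
PN = (p₁ − p₀)/p₁ = (0.58806 − 0.16109) / 0.58806 ≈ 0.72607.
Attributable cases ≈ PN × (exposed cases) = 0.72607 × 591 ≈ 429.11.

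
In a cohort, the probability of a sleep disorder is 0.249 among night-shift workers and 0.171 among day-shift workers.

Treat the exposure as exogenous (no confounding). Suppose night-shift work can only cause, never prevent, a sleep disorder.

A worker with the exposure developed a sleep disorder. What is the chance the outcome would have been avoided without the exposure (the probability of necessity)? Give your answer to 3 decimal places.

PN ≈ 0.313

Let p₁ = 0.249, p₀ = 0.171.
Under exogeneity and monotonicity, PN = (p₁ − p₀) / p₁.
PN = (0.249 − 0.171) / 0.249 = 0.078 / 0.249 ≈ 0.3133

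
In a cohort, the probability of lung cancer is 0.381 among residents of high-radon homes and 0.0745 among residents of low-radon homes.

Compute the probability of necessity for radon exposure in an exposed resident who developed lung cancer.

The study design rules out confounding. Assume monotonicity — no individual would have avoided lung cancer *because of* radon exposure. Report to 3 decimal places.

PN ≈ 0.804

Let p₁ = 0.381, p₀ = 0.0745.
Under exogeneity and monotonicity, PN = (p₁ − p₀) / p₁.
PN = (0.381 − 0.0745) / 0.381 = 0.3065 / 0.381 ≈ 0.8045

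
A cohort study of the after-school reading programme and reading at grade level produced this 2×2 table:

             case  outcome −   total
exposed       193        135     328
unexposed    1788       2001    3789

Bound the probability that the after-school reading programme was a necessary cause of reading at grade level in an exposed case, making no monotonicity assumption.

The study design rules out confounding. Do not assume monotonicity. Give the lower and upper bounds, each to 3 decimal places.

p₁ = P(outcome | exposed) = 193/328 = 0.58841
p₀ = P(outcome | unexposed) = 1788/3789 = 0.47189
Under exogeneity alone the bounds on PN are max{0,(p₁−p₀)/p₁} ≤ PN ≤ min{1,(1−p₀)/p₁}.
  lower = (p₁ − p₀)/p₁ = 0.11652 / 0.58841 ≈ 0.1980
  upper = min{1, (1 − p₀)/p₁} = 0.52811 / 0.58841 ≈ 0.8975

0.198 ≤ PN ≤ 0.898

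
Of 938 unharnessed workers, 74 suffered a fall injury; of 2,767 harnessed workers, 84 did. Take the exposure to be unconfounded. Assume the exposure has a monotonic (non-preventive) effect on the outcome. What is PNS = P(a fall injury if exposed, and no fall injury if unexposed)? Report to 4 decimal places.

p₁ = P(outcome | exposed) = 74/938 = 0.078891
p₀ = P(outcome | unexposed) = 84/2767 = 0.030358
Under exogeneity and monotonicity, PNS = p₁ − p₀.
PNS = 0.078891 − 0.030358 = 0.048533

PNS ≈ 0.0485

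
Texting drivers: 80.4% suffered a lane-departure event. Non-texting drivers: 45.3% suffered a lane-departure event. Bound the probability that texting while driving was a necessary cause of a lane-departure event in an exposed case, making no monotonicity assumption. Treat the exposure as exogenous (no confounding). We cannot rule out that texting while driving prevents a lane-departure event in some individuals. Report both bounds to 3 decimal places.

0.437 ≤ PN ≤ 0.680

p₁ = 0.804, p₀ = 0.453.
Under exogeneity alone the bounds on PN are max{0,(p₁−p₀)/p₁} ≤ PN ≤ min{1,(1−p₀)/p₁}.
  lower = (p₁ − p₀)/p₁ = 0.351 / 0.804 ≈ 0.4366
  upper = min{1, (1 − p₀)/p₁} = 0.547 / 0.804 ≈ 0.6803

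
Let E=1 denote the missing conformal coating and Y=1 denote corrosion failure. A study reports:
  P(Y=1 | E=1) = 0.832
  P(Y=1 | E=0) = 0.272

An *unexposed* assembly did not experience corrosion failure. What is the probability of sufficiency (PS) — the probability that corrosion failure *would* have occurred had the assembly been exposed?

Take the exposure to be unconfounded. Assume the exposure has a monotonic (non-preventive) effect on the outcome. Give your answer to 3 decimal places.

PS ≈ 0.769

Let p₁ = 0.832, p₀ = 0.272.
Under exogeneity and monotonicity, PS = (p₁ − p₀) / (1 − p₀).
PS = (0.832 − 0.272) / (1 − 0.272) = 0.56 / 0.728 ≈ 0.7692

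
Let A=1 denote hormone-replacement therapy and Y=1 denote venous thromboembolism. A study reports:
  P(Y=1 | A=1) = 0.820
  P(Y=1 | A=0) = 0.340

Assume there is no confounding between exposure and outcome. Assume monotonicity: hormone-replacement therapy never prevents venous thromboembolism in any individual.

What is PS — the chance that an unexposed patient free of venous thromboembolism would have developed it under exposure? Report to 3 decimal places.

PS ≈ 0.727

Let p₁ = 0.82, p₀ = 0.34.
Under exogeneity and monotonicity, PS = (p₁ − p₀) / (1 − p₀).
PS = (0.82 − 0.34) / (1 − 0.34) = 0.48 / 0.66 ≈ 0.7273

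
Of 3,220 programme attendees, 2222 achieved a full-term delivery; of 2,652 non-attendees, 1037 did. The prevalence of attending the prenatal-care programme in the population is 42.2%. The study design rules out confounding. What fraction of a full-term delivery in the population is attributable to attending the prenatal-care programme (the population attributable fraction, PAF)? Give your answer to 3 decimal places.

PAF ≈ 0.244

p₁ = P(outcome | exposed) = 2222/3220 = 0.69006
p₀ = P(outcome | unexposed) = 1037/2652 = 0.39103
Overall risk P(Y=1) = π·p₁ + (1−π)·p₀ = 0.422×0.69006 + 0.578×0.39103 = 0.51722.
Under exogeneity, PAF = [P(Y=1) − p₀] / P(Y=1).
PAF = (0.51722 − 0.39103) / 0.51722 ≈ 0.2440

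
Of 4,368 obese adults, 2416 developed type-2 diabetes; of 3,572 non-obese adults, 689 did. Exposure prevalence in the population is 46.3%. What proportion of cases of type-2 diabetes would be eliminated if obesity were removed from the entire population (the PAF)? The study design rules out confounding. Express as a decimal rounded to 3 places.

PAF ≈ 0.464

p₁ = P(outcome | exposed) = 2416/4368 = 0.55311
p₀ = P(outcome | unexposed) = 689/3572 = 0.19289
Overall risk P(Y=1) = π·p₁ + (1−π)·p₀ = 0.463×0.55311 + 0.537×0.19289 = 0.35967.
Under exogeneity, PAF = [P(Y=1) − p₀] / P(Y=1).
PAF = (0.35967 − 0.19289) / 0.35967 ≈ 0.4637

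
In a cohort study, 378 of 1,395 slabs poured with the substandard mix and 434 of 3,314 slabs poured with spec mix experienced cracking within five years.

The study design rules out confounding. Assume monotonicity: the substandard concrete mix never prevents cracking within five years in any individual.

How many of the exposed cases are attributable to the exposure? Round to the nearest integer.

p₁ = P(outcome | exposed) = 378/1395 = 0.27097
p₀ = P(outcome | unexposed) = 434/3314 = 0.13096
PN = (p₁ − p₀)/p₁ = (0.27097 − 0.13096) / 0.27097 ≈ 0.51670.
Attributable cases ≈ PN × (exposed cases) = 0.51670 × 378 ≈ 195.31.

about 195 cases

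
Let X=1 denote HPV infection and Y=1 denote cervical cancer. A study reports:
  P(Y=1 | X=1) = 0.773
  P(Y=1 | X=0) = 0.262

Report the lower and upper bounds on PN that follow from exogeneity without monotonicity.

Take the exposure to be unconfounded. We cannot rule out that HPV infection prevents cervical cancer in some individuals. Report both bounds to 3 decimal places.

Let p₁ = 0.773, p₀ = 0.262.
Under exogeneity alone the bounds on PN are max{0,(p₁−p₀)/p₁} ≤ PN ≤ min{1,(1−p₀)/p₁}.
  lower = (p₁ − p₀)/p₁ = 0.511 / 0.773 ≈ 0.6611
  upper = min{1, (1 − p₀)/p₁} = 0.738 / 0.773 ≈ 0.9547

0.661 ≤ PN ≤ 0.955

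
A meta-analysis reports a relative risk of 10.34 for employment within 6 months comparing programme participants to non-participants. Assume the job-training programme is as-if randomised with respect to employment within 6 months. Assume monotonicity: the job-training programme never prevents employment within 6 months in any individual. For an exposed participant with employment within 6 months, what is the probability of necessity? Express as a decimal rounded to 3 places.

Under exogeneity and monotonicity, PN = (RR − 1) / RR = 1 − 1/RR.
PN = (10.34 − 1) / 10.34 = 9.34 / 10.34 ≈ 0.9033

PN ≈ 0.903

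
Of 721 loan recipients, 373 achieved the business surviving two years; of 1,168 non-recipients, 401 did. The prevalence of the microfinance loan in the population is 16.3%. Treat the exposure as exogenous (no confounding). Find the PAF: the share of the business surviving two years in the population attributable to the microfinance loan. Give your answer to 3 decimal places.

PAF ≈ 0.076

p₁ = P(outcome | exposed) = 373/721 = 0.51734
p₀ = P(outcome | unexposed) = 401/1168 = 0.34332
Overall risk P(Y=1) = π·p₁ + (1−π)·p₀ = 0.163×0.51734 + 0.837×0.34332 = 0.37169.
Under exogeneity, PAF = [P(Y=1) − p₀] / P(Y=1).
PAF = (0.37169 − 0.34332) / 0.37169 ≈ 0.0763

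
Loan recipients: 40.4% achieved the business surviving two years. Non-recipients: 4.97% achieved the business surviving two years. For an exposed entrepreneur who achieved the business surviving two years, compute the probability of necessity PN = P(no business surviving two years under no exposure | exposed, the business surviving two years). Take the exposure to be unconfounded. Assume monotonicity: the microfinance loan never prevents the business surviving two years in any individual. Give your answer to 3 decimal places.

p₁ = 0.404, p₀ = 0.0497.
Under exogeneity and monotonicity, PN = (p₁ − p₀) / p₁.
PN = (0.404 − 0.0497) / 0.404 = 0.3543 / 0.404 ≈ 0.8770

PN ≈ 0.877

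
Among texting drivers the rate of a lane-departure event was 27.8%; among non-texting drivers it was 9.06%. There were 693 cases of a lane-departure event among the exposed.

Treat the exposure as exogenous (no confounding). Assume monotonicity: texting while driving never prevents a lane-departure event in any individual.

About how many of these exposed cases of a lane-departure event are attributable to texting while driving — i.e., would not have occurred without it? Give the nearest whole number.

p₁ = 0.278, p₀ = 0.0906.
PN = (p₁ − p₀)/p₁ = (0.278 − 0.0906) / 0.278 ≈ 0.67410.
Attributable cases ≈ PN × (exposed cases) = 0.67410 × 693 ≈ 467.15.

about 467 cases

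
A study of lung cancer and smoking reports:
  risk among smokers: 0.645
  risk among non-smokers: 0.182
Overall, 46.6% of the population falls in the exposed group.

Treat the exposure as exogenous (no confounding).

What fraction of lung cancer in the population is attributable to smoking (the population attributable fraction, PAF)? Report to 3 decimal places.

Let p₁ = 0.645, p₀ = 0.182.
Overall risk P(Y=1) = π·p₁ + (1−π)·p₀ = 0.466×0.645 + 0.534×0.182 = 0.39776.
Under exogeneity, PAF = [P(Y=1) − p₀] / P(Y=1).
PAF = (0.39776 − 0.182) / 0.39776 ≈ 0.5424

PAF ≈ 0.542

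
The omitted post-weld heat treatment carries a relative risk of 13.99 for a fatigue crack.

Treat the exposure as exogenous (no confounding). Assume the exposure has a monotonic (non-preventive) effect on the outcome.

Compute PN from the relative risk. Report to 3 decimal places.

Under exogeneity and monotonicity, PN = (RR − 1) / RR = 1 − 1/RR.
PN = (13.99 − 1) / 13.99 = 12.99 / 13.99 ≈ 0.9285

PN ≈ 0.929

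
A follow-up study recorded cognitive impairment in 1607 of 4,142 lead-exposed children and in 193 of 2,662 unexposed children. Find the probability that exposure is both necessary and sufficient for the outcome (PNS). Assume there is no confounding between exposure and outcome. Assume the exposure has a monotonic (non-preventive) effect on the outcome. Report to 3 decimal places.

p₁ = P(outcome | exposed) = 1607/4142 = 0.38798
p₀ = P(outcome | unexposed) = 193/2662 = 0.072502
Under exogeneity and monotonicity, PNS = p₁ − p₀.
PNS = 0.38798 − 0.072502 = 0.31547

PNS ≈ 0.315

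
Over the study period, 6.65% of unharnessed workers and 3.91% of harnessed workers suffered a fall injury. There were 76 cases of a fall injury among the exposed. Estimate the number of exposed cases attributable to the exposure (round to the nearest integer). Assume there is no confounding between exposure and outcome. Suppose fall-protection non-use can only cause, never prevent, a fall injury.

about 31 cases

p₁ = 0.0665, p₀ = 0.0391.
PN = (p₁ − p₀)/p₁ = (0.0665 − 0.0391) / 0.0665 ≈ 0.41203.
Attributable cases ≈ PN × (exposed cases) = 0.41203 × 76 ≈ 31.31.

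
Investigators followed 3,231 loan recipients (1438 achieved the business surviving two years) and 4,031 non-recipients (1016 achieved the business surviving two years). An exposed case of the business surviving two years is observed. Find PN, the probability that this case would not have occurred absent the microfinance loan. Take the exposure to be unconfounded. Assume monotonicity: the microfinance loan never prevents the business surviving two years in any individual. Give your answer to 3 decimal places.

p₁ = P(outcome | exposed) = 1438/3231 = 0.44506
p₀ = P(outcome | unexposed) = 1016/4031 = 0.25205
Under exogeneity and monotonicity, PN = (p₁ − p₀) / p₁.
PN = (0.44506 − 0.25205) / 0.44506 = 0.19302 / 0.44506 ≈ 0.4337

PN ≈ 0.434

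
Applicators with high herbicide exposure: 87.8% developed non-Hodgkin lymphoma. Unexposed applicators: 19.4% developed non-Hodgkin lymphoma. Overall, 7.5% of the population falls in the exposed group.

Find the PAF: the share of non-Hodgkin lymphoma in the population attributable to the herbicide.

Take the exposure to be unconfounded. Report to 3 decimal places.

PAF ≈ 0.209

p₁ = 0.878, p₀ = 0.194.
Overall risk P(Y=1) = π·p₁ + (1−π)·p₀ = 0.075×0.878 + 0.925×0.194 = 0.2453.
Under exogeneity, PAF = [P(Y=1) − p₀] / P(Y=1).
PAF = (0.2453 − 0.194) / 0.2453 ≈ 0.2091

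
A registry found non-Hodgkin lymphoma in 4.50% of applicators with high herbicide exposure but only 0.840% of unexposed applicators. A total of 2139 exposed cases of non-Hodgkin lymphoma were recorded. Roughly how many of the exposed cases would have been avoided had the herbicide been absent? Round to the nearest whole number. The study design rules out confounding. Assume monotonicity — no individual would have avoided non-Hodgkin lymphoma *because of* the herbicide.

p₁ = 0.045, p₀ = 0.0084.
PN = (p₁ − p₀)/p₁ = (0.045 − 0.0084) / 0.045 ≈ 0.81333.
Attributable cases ≈ PN × (exposed cases) = 0.81333 × 2139 ≈ 1739.72.

about 1740 cases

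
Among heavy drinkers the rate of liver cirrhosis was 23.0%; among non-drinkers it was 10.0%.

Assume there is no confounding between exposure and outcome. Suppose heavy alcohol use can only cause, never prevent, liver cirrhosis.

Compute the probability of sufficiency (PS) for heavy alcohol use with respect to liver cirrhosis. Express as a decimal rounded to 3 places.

PS ≈ 0.144

p₁ = 0.23, p₀ = 0.1.
Under exogeneity and monotonicity, PS = (p₁ − p₀) / (1 − p₀).
PS = (0.23 − 0.1) / (1 − 0.1) = 0.13 / 0.9 ≈ 0.1444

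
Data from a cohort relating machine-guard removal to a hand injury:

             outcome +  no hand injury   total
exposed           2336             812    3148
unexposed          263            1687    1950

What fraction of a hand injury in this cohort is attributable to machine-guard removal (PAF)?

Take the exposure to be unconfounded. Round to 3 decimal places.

PAF ≈ 0.735

p₁ = P(outcome | exposed) = 2336/3148 = 0.74206
p₀ = P(outcome | unexposed) = 263/1950 = 0.13487
Exposure prevalence π = 3148/5098 = 0.6175; overall risk P(Y=1) = 0.50981.
Under exogeneity, PAF = [P(Y=1) − p₀]/P(Y=1).
PAF = (0.50981 − 0.13487) / 0.50981 ≈ 0.7354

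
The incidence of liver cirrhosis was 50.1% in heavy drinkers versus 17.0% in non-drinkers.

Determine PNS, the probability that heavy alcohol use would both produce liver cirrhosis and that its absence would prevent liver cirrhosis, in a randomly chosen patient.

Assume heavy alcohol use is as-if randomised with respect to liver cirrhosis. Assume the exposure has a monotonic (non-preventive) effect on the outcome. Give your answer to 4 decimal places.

p₁ = 0.501, p₀ = 0.17.
Under exogeneity and monotonicity, PNS = p₁ − p₀.
PNS = 0.501 − 0.17 = 0.331

PNS ≈ 0.3310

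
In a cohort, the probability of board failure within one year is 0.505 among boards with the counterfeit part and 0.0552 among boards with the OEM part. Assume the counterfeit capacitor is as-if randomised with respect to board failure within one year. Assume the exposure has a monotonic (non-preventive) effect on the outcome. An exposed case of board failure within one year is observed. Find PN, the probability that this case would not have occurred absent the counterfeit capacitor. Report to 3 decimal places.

PN ≈ 0.891

Let p₁ = 0.505, p₀ = 0.0552.
Under exogeneity and monotonicity, PN = (p₁ − p₀) / p₁.
PN = (0.505 − 0.0552) / 0.505 = 0.4498 / 0.505 ≈ 0.8907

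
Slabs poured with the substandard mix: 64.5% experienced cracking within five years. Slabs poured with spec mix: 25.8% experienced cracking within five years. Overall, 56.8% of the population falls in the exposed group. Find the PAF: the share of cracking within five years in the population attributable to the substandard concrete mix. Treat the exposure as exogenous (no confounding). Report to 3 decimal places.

PAF ≈ 0.460

p₁ = 0.645, p₀ = 0.258.
Overall risk P(Y=1) = π·p₁ + (1−π)·p₀ = 0.568×0.645 + 0.432×0.258 = 0.47782.
Under exogeneity, PAF = [P(Y=1) − p₀] / P(Y=1).
PAF = (0.47782 − 0.258) / 0.47782 ≈ 0.4600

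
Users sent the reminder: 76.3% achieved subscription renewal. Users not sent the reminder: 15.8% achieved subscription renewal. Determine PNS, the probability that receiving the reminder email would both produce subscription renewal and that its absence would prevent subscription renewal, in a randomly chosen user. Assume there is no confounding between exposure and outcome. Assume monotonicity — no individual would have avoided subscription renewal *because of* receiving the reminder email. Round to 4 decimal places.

PNS ≈ 0.6050

p₁ = 0.763, p₀ = 0.158.
Under exogeneity and monotonicity, PNS = p₁ − p₀.
PNS = 0.763 − 0.158 = 0.605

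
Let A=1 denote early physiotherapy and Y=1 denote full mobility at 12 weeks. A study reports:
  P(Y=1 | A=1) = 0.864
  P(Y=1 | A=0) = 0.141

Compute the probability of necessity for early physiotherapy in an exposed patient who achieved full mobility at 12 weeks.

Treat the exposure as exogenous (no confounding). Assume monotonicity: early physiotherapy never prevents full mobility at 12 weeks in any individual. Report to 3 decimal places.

Let p₁ = 0.864, p₀ = 0.141.
Under exogeneity and monotonicity, PN = (p₁ − p₀) / p₁.
PN = (0.864 − 0.141) / 0.864 = 0.723 / 0.864 ≈ 0.8368

PN ≈ 0.837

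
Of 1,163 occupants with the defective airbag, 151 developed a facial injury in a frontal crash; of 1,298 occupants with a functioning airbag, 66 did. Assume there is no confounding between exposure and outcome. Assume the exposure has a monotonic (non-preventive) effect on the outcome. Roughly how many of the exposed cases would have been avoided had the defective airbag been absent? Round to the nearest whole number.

p₁ = P(outcome | exposed) = 151/1163 = 0.12984
p₀ = P(outcome | unexposed) = 66/1298 = 0.050847
PN = (p₁ − p₀)/p₁ = (0.12984 − 0.050847) / 0.12984 ≈ 0.60837.
Attributable cases ≈ PN × (exposed cases) = 0.60837 × 151 ≈ 91.86.

about 92 cases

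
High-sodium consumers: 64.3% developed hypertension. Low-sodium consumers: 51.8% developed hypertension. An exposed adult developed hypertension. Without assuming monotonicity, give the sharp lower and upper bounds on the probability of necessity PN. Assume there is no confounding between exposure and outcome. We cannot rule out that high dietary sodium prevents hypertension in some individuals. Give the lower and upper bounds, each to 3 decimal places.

p₁ = 0.643, p₀ = 0.518.
Under exogeneity alone the bounds on PN are max{0,(p₁−p₀)/p₁} ≤ PN ≤ min{1,(1−p₀)/p₁}.
  lower = (p₁ − p₀)/p₁ = 0.125 / 0.643 ≈ 0.1944
  upper = min{1, (1 − p₀)/p₁} = 0.482 / 0.643 ≈ 0.7496

0.194 ≤ PN ≤ 0.750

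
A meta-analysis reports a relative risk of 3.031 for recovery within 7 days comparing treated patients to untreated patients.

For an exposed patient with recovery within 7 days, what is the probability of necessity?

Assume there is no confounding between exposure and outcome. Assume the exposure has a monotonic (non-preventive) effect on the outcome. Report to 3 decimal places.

PN ≈ 0.670

Under exogeneity and monotonicity, PN = (RR − 1) / RR = 1 − 1/RR.
PN = (3.031 − 1) / 3.031 = 2.031 / 3.031 ≈ 0.6701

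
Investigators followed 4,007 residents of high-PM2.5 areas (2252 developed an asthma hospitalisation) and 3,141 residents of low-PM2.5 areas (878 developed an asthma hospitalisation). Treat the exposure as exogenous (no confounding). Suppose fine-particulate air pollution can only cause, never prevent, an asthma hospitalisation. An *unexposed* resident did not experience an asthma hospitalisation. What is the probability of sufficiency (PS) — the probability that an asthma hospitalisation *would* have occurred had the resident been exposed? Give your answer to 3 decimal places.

PS ≈ 0.392

p₁ = P(outcome | exposed) = 2252/4007 = 0.56202
p₀ = P(outcome | unexposed) = 878/3141 = 0.27953
Under exogeneity and monotonicity, PS = (p₁ − p₀) / (1 − p₀).
PS = (0.56202 − 0.27953) / (1 − 0.27953) = 0.28249 / 0.72047 ≈ 0.3921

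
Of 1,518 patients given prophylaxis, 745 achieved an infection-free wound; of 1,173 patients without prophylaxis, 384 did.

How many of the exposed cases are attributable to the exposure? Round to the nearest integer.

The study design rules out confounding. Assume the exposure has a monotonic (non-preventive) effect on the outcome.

p₁ = P(outcome | exposed) = 745/1518 = 0.49078
p₀ = P(outcome | unexposed) = 384/1173 = 0.32737
PN = (p₁ − p₀)/p₁ = (0.49078 − 0.32737) / 0.49078 ≈ 0.33296.
Attributable cases ≈ PN × (exposed cases) = 0.33296 × 745 ≈ 248.06.

about 248 cases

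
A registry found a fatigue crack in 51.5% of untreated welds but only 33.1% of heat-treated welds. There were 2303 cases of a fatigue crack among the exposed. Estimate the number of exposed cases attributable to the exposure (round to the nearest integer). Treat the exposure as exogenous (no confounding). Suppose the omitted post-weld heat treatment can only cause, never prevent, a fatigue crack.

about 823 cases

p₁ = 0.515, p₀ = 0.331.
PN = (p₁ − p₀)/p₁ = (0.515 − 0.331) / 0.515 ≈ 0.35728.
Attributable cases ≈ PN × (exposed cases) = 0.35728 × 2303 ≈ 822.82.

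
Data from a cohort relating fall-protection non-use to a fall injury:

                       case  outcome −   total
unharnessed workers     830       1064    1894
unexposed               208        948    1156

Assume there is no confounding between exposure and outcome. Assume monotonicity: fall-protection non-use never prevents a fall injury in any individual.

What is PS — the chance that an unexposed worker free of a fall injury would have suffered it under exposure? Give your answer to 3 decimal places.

PS ≈ 0.315

p₁ = P(outcome | exposed) = 830/1894 = 0.43823
p₀ = P(outcome | unexposed) = 208/1156 = 0.17993
Under exogeneity and monotonicity, PS = (p₁ − p₀)/(1 − p₀).
PS = (0.43823 − 0.17993) / 0.82007 ≈ 0.3150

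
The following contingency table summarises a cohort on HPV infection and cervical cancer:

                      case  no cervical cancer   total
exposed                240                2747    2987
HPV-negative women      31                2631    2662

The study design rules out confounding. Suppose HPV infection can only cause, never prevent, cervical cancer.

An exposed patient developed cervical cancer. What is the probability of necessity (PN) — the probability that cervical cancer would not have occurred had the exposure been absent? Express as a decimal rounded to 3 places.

PN ≈ 0.855

p₁ = P(outcome | exposed) = 240/2987 = 0.080348
p₀ = P(outcome | unexposed) = 31/2662 = 0.011645
Under exogeneity and monotonicity, PN = (p₁ − p₀) / p₁.
PN = (0.080348 − 0.011645) / 0.080348 = 0.068703 / 0.080348 ≈ 0.8551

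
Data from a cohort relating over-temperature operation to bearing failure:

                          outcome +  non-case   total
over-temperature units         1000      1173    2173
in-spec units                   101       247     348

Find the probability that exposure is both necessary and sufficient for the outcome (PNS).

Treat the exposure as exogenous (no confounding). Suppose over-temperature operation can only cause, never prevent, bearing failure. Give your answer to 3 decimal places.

PNS ≈ 0.170

p₁ = P(outcome | exposed) = 1000/2173 = 0.46019
p₀ = P(outcome | unexposed) = 101/348 = 0.29023
Under exogeneity and monotonicity, PNS = p₁ − p₀.
PNS = 0.46019 − 0.29023 = 0.16996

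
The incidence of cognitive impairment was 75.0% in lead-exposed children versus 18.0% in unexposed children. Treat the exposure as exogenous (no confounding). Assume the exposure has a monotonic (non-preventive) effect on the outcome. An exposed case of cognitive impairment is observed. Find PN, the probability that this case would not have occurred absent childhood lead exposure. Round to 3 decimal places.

p₁ = 0.75, p₀ = 0.18.
Under exogeneity and monotonicity, PN = (p₁ − p₀) / p₁.
PN = (0.75 − 0.18) / 0.75 = 0.57 / 0.75 ≈ 0.7600

PN ≈ 0.760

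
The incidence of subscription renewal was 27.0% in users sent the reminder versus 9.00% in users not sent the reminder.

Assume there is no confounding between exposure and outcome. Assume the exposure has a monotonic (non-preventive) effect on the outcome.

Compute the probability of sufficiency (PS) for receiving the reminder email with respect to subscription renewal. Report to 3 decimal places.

p₁ = 0.27, p₀ = 0.09.
Under exogeneity and monotonicity, PS = (p₁ − p₀) / (1 − p₀).
PS = (0.27 − 0.09) / (1 − 0.09) = 0.18 / 0.91 ≈ 0.1978

PS ≈ 0.198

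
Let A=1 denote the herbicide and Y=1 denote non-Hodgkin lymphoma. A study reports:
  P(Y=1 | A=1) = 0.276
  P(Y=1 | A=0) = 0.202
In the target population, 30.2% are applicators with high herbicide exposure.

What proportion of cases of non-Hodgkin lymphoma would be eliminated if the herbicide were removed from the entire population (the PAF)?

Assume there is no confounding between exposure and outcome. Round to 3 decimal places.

Let p₁ = 0.276, p₀ = 0.202.
Overall risk P(Y=1) = π·p₁ + (1−π)·p₀ = 0.302×0.276 + 0.698×0.202 = 0.22435.
Under exogeneity, PAF = [P(Y=1) − p₀] / P(Y=1).
PAF = (0.22435 − 0.202) / 0.22435 ≈ 0.0996

PAF ≈ 0.100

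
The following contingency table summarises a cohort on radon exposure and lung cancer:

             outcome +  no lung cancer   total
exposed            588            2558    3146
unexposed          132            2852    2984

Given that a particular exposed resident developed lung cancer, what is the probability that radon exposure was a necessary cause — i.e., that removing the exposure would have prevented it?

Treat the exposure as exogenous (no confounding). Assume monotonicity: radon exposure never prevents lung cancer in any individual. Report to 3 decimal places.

p₁ = P(outcome | exposed) = 588/3146 = 0.1869
p₀ = P(outcome | unexposed) = 132/2984 = 0.044236
Under exogeneity and monotonicity, PN = (p₁ − p₀) / p₁.
PN = (0.1869 − 0.044236) / 0.1869 = 0.14267 / 0.1869 ≈ 0.7633

PN ≈ 0.763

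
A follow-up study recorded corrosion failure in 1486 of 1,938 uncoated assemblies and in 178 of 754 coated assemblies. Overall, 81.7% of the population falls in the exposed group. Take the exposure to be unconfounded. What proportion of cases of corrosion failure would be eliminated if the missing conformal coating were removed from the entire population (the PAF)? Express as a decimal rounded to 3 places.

PAF ≈ 0.647

p₁ = P(outcome | exposed) = 1486/1938 = 0.76677
p₀ = P(outcome | unexposed) = 178/754 = 0.23607
Overall risk P(Y=1) = π·p₁ + (1−π)·p₀ = 0.817×0.76677 + 0.183×0.23607 = 0.66965.
Under exogeneity, PAF = [P(Y=1) − p₀] / P(Y=1).
PAF = (0.66965 − 0.23607) / 0.66965 ≈ 0.6475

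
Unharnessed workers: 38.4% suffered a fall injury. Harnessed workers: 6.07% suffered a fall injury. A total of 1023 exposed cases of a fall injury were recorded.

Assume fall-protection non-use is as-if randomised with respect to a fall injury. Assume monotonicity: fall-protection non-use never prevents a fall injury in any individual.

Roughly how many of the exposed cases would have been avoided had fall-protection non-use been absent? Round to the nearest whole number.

p₁ = 0.384, p₀ = 0.0607.
PN = (p₁ − p₀)/p₁ = (0.384 − 0.0607) / 0.384 ≈ 0.84193.
Attributable cases ≈ PN × (exposed cases) = 0.84193 × 1023 ≈ 861.29.

about 861 cases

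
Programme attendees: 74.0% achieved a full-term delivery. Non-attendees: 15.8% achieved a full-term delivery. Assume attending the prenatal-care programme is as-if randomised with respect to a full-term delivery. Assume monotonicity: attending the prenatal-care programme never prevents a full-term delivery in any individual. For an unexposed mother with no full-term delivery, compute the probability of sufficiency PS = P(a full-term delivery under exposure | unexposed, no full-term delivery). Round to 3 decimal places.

PS ≈ 0.691

p₁ = 0.74, p₀ = 0.158.
Under exogeneity and monotonicity, PS = (p₁ − p₀) / (1 − p₀).
PS = (0.74 − 0.158) / (1 − 0.158) = 0.582 / 0.842 ≈ 0.6912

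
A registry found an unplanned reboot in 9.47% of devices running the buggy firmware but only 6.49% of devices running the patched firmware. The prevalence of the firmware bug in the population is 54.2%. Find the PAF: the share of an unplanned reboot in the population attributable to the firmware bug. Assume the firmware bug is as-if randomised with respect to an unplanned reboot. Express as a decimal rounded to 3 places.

PAF ≈ 0.199

p₁ = 0.0947, p₀ = 0.0649.
Overall risk P(Y=1) = π·p₁ + (1−π)·p₀ = 0.542×0.0947 + 0.458×0.0649 = 0.081052.
Under exogeneity, PAF = [P(Y=1) − p₀] / P(Y=1).
PAF = (0.081052 − 0.0649) / 0.081052 ≈ 0.1993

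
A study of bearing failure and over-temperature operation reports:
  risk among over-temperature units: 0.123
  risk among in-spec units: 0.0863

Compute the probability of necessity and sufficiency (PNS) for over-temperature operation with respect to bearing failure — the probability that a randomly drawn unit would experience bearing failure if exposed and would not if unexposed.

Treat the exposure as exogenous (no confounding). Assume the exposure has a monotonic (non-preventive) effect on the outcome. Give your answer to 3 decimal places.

Let p₁ = 0.123, p₀ = 0.0863.
Under exogeneity and monotonicity, PNS = p₁ − p₀.
PNS = 0.123 − 0.0863 = 0.0367

PNS ≈ 0.037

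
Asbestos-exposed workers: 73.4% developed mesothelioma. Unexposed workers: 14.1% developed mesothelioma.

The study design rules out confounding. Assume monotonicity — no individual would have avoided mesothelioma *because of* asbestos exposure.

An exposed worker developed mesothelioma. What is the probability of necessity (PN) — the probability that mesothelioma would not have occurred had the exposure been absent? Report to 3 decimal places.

PN ≈ 0.808

p₁ = 0.734, p₀ = 0.141.
Under exogeneity and monotonicity, PN = (p₁ − p₀) / p₁.
PN = (0.734 − 0.141) / 0.734 = 0.593 / 0.734 ≈ 0.8079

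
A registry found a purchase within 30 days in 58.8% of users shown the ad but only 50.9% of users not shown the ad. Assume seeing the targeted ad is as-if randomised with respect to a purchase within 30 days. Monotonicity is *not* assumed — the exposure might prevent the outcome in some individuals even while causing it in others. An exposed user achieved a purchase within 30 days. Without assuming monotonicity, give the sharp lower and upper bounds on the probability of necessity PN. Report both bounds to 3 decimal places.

p₁ = 0.588, p₀ = 0.509.
Under exogeneity alone the bounds on PN are max{0,(p₁−p₀)/p₁} ≤ PN ≤ min{1,(1−p₀)/p₁}.
  lower = (p₁ − p₀)/p₁ = 0.079 / 0.588 ≈ 0.1344
  upper = min{1, (1 − p₀)/p₁} = 0.491 / 0.588 ≈ 0.8350

0.134 ≤ PN ≤ 0.835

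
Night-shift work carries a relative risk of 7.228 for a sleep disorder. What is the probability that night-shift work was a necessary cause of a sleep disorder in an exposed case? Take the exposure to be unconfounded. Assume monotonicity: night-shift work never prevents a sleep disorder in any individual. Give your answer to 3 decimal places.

PN ≈ 0.862

Under exogeneity and monotonicity, PN = (RR − 1) / RR = 1 − 1/RR.
PN = (7.228 − 1) / 7.228 = 6.228 / 7.228 ≈ 0.8616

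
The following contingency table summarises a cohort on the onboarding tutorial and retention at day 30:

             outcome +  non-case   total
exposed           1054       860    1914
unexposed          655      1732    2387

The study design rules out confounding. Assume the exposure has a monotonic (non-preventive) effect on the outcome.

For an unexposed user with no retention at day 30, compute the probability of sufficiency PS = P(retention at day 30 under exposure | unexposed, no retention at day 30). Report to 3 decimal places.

p₁ = P(outcome | exposed) = 1054/1914 = 0.55068
p₀ = P(outcome | unexposed) = 655/2387 = 0.2744
Under exogeneity and monotonicity, PS = (p₁ − p₀)/(1 − p₀).
PS = (0.55068 − 0.2744) / 0.7256 ≈ 0.3808

PS ≈ 0.381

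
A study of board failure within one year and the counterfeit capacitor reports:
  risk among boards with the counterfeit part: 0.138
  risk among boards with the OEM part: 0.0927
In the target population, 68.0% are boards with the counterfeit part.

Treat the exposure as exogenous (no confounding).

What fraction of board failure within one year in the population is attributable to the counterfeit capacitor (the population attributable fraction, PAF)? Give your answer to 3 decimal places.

Let p₁ = 0.138, p₀ = 0.0927.
Overall risk P(Y=1) = π·p₁ + (1−π)·p₀ = 0.68×0.138 + 0.32×0.0927 = 0.1235.
Under exogeneity, PAF = [P(Y=1) − p₀] / P(Y=1).
PAF = (0.1235 − 0.0927) / 0.1235 ≈ 0.2494

PAF ≈ 0.249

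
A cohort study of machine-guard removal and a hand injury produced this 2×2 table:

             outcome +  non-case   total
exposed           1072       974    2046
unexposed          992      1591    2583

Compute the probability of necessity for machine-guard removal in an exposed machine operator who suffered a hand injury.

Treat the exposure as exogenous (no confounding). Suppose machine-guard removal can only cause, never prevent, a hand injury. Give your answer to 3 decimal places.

p₁ = P(outcome | exposed) = 1072/2046 = 0.52395
p₀ = P(outcome | unexposed) = 992/2583 = 0.38405
Under exogeneity and monotonicity, PN = (p₁ − p₀) / p₁.
PN = (0.52395 − 0.38405) / 0.52395 = 0.1399 / 0.52395 ≈ 0.2670

PN ≈ 0.267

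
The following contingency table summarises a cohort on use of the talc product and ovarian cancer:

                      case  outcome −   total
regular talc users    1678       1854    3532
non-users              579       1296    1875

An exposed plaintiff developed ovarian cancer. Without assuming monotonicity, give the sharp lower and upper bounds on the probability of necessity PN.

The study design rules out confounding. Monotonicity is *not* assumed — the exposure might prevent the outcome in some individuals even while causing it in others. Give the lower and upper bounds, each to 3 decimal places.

0.350 ≤ PN ≤ 1.000

p₁ = P(outcome | exposed) = 1678/3532 = 0.47508
p₀ = P(outcome | unexposed) = 579/1875 = 0.3088
Under exogeneity alone the bounds on PN are max{0,(p₁−p₀)/p₁} ≤ PN ≤ min{1,(1−p₀)/p₁}.
  lower = (p₁ − p₀)/p₁ = 0.16628 / 0.47508 ≈ 0.3500
  upper = min{1, (1 − p₀)/p₁} = 0.6912 / 0.47508 ≈ 1.4549 → capped at 1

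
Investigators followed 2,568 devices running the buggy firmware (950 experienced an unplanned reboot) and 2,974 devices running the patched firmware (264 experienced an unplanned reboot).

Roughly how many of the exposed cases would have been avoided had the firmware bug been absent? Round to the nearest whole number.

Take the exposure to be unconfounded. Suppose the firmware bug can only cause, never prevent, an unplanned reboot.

about 722 cases

p₁ = P(outcome | exposed) = 950/2568 = 0.36994
p₀ = P(outcome | unexposed) = 264/2974 = 0.088769
PN = (p₁ − p₀)/p₁ = (0.36994 − 0.088769) / 0.36994 ≈ 0.76004.
Attributable cases ≈ PN × (exposed cases) = 0.76004 × 950 ≈ 722.04.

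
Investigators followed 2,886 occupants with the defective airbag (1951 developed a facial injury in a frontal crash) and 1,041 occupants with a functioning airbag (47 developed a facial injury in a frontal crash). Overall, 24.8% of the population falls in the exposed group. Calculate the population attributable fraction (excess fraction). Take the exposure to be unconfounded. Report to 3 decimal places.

PAF ≈ 0.776

p₁ = P(outcome | exposed) = 1951/2886 = 0.67602
p₀ = P(outcome | unexposed) = 47/1041 = 0.045149
Overall risk P(Y=1) = π·p₁ + (1−π)·p₀ = 0.248×0.67602 + 0.752×0.045149 = 0.20161.
Under exogeneity, PAF = [P(Y=1) − p₀] / P(Y=1).
PAF = (0.20161 − 0.045149) / 0.20161 ≈ 0.7761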